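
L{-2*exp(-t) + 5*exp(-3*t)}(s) 5/(s + 3)-2/(s + 1)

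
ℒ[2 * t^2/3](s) 4/(3 * s^3) 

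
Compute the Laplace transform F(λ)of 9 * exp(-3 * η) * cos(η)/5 9 * (λ + 3)/(5 * ((λ + 3)^2 + 1))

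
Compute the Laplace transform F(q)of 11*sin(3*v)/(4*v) 11*atan(3/q)/4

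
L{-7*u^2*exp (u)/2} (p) -7/ (p - 1)^3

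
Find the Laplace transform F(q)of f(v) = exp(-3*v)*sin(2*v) 2/((q + 3)^2 + 4)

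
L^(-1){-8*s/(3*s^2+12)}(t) -8*cos(2*t)/3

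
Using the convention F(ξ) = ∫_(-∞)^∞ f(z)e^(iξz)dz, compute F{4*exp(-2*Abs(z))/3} 16/(3*(ξ^2 + 4))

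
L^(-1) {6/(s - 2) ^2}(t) 6*t*exp(2*t) 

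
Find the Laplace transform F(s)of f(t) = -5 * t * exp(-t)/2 -5/(2 * (s+1)^2)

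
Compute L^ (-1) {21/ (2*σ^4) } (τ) 7*τ^3/4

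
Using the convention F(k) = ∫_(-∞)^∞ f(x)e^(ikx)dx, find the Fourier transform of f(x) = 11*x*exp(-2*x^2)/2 11*sqrt(2)*I*sqrt(pi)*k*exp(-k^2/8)/16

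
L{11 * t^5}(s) 1320/s^6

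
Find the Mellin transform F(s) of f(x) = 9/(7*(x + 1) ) 9*pi*csc(pi*s) /7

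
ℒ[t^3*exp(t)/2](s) 3/(s - 1)^4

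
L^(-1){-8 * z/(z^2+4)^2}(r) -2 * r * sin(2 * r)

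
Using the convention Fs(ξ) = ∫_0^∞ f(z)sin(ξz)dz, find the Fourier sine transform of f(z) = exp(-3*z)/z atan(ξ/3)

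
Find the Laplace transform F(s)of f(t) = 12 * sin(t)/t 12 * atan(1/s)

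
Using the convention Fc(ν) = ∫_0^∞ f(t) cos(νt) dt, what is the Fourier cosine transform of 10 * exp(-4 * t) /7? 40/(7 * (ν^2+16) ) 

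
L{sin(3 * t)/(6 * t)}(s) atan(3/s)/6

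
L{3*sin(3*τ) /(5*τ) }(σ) 3*atan(3/σ) /5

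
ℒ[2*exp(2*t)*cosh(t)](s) 2*(s - 2)/((s - 2)^2 - 1)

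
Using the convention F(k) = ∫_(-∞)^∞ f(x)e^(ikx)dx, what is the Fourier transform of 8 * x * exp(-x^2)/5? 4 * I * sqrt(pi) * k * exp(-k^2/4)/5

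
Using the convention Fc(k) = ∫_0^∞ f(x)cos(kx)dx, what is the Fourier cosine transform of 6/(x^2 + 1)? 3*pi*exp(-k)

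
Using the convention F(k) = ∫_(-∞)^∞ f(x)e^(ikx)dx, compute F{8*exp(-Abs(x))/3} 16/(3*(k^2 + 1))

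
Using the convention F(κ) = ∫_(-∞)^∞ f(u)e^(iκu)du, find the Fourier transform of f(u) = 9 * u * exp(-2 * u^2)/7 9 * sqrt(2) * I * sqrt(pi) * κ * exp(-κ^2/8)/56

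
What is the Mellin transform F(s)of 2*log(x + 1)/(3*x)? -2*pi*csc(pi*s)/(3*s - 3)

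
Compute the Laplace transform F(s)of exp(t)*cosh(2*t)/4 (s - 1)/(4*((s - 1)^2 - 4))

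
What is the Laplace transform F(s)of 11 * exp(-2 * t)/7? 11/(7 * (s + 2))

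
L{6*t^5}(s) 720/s^6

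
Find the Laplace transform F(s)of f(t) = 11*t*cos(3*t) 11*(s^2 - 9)/(s^2 + 9)^2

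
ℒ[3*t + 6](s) 6/s + 3/s^2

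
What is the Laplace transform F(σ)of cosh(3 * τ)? σ/(σ^2 - 9)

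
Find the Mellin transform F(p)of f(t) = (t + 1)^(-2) (-pi * p + pi)/sin(pi * p)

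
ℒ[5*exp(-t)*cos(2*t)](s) 5*(s + 1)/((s + 1)^2 + 4)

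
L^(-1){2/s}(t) 2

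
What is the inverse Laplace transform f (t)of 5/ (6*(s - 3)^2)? 5*t*exp (3*t)/6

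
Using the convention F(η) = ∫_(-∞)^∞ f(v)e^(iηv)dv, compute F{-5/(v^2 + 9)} -5 * pi * exp(-3 * Abs(η))/3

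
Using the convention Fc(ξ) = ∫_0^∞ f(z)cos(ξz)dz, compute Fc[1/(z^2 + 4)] pi * exp(-2 * ξ)/4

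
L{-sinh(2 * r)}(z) -2/(z^2 - 4)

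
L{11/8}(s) 11/(8*s)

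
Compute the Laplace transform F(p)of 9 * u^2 18/p^3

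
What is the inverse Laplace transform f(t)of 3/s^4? t^3/2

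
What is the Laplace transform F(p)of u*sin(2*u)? 4*p/(p^2 + 4)^2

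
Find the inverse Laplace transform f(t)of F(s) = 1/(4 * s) 1/4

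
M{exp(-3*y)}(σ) gamma(σ)/3^σ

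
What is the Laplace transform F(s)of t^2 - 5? 2/s^3 - 5/s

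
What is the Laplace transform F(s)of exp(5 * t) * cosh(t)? (s - 5)/((s - 5)^2 - 1)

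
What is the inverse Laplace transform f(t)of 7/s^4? 7*t^3/6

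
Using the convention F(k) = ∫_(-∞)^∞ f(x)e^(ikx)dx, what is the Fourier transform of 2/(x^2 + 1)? 2 * pi * exp(-Abs(k))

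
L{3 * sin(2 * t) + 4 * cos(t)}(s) 6/(s^2 + 4) + 4 * s/(s^2 + 1)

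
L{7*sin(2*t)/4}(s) 7/(2*(s^2 + 4))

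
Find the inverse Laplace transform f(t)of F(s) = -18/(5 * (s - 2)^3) -9 * t^2 * exp(2 * t)/5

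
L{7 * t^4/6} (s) 28/s^5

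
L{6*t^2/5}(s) 12/(5*s^3) 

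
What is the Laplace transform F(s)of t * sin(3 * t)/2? 3 * s/(s^2 + 9)^2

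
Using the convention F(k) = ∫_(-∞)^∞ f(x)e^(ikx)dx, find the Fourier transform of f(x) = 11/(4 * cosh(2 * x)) 11 * pi/(8 * cosh(pi * k/4))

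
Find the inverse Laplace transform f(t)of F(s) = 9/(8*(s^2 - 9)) 3*sinh(3*t)/8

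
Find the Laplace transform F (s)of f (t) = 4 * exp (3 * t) 4/ (s - 3)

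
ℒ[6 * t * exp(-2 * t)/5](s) 6/(5 * (s + 2)^2)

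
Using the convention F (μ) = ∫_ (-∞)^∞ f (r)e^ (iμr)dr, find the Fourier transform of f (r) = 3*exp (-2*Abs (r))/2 6/ (μ^2 + 4)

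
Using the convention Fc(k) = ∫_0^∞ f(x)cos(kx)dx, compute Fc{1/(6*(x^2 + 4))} pi*exp(-2*k)/24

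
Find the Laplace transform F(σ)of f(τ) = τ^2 2/σ^3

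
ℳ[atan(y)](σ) -pi*sec(pi*σ/2)/(2*σ)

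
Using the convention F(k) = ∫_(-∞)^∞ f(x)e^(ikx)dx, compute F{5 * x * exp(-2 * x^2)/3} 5 * sqrt(2) * I * sqrt(pi) * k * exp(-k^2/8)/24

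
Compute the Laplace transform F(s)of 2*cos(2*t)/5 2*s/(5*(s^2 + 4))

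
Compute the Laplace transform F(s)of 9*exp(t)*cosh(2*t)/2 9*(s - 1)/(2*((s - 1)^2 - 4))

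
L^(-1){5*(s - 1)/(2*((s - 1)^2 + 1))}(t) 5*exp(t)*cos(t)/2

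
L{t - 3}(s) s^(-2) - 3/s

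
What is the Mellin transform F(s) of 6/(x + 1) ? 6*pi*csc(pi*s) 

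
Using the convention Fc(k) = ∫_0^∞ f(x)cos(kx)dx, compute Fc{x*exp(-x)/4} (1 - k^2)/(4*(k^2 + 1)^2)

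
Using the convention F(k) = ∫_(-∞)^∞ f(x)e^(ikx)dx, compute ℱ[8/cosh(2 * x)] 4 * pi/cosh(pi * k/4)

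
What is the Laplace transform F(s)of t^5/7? 120/(7 * s^6)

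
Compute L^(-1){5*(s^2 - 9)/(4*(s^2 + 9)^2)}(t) 5*t*cos(3*t)/4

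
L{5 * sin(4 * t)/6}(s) 10/(3 * (s^2 + 16))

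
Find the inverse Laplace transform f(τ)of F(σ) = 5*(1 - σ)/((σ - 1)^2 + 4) -5*exp(τ)*cos(2*τ)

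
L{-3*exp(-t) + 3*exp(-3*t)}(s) 3/(s + 3) - 3/(s + 1)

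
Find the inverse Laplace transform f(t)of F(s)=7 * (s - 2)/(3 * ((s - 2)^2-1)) 7 * exp(2 * t) * cosh(t)/3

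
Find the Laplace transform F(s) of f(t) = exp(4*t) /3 1/(3*(s - 4) ) 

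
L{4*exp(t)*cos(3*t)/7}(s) 4*(s - 1)/(7*((s - 1)^2+9))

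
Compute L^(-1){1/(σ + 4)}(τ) exp(-4*τ)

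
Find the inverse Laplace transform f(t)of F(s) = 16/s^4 8*t^3/3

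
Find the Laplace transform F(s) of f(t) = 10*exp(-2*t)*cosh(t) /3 10*(s + 2) /(3*((s + 2) ^2 - 1) ) 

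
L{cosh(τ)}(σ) σ/(σ^2 - 1)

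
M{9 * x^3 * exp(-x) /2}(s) 9 * gamma(s + 3) /2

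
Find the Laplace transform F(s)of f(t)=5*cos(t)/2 5*s/(2*(s^2 + 1))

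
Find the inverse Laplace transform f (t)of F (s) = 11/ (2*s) 11/2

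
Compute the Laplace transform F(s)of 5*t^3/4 15/(2*s^4)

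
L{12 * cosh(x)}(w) 12 * w/(w^2 - 1)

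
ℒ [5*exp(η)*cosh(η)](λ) 5*(λ - 1)/(λ*(λ - 2))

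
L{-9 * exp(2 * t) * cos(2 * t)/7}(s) 9 * (2 - s)/(7 * ((s - 2)^2 + 4))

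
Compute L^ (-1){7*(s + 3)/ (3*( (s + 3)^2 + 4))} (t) 7*exp (-3*t)*cos (2*t)/3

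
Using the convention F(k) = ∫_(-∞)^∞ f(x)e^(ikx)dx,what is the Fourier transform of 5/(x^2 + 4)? 5*pi*exp(-2*Abs(k))/2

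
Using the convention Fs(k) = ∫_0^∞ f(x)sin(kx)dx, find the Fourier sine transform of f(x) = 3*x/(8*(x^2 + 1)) 3*pi*exp(-k)/16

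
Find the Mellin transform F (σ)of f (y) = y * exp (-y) gamma (σ + 1)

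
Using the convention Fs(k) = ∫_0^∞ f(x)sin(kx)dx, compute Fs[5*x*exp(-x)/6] 5*k/(3*(k^2 + 1)^2)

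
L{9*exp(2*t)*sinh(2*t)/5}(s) 18/(5*s*(s - 4))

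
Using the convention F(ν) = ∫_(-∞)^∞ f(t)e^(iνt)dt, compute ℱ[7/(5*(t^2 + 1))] 7*pi*exp(-Abs(ν))/5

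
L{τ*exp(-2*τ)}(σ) (σ+2)^(-2)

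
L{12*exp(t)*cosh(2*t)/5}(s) 12*(s - 1)/(5*((s - 1)^2-4))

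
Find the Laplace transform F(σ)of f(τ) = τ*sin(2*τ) 4*σ/(σ^2 + 4)^2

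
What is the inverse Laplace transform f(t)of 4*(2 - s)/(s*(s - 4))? -4*exp(2*t)*cosh(2*t)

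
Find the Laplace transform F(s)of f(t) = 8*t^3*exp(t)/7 48/(7*(s - 1)^4)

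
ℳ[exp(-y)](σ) gamma(σ)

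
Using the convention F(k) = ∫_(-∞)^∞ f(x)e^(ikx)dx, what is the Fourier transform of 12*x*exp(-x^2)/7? 6*I*sqrt(pi)*k*exp(-k^2/4)/7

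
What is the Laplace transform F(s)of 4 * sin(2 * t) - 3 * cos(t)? 8/(s^2 + 4) - 3 * s/(s^2 + 1)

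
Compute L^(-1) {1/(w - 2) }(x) exp(2*x) 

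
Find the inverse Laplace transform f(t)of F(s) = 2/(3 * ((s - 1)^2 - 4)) exp(t) * sinh(2 * t)/3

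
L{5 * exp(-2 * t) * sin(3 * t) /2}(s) 15/(2 * ((s + 2) ^2 + 9) ) 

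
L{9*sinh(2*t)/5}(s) 18/(5*(s^2 - 4))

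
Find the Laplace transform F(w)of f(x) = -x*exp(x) -1/(w - 1)^2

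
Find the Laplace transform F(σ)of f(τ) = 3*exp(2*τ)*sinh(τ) 3/((σ - 2)^2-1)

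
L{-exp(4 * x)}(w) -1/(w - 4)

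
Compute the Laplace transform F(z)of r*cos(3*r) (z^2-9)/(z^2 + 9)^2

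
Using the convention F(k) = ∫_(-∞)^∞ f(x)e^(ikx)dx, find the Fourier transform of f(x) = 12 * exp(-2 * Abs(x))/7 48/(7 * (k^2 + 4))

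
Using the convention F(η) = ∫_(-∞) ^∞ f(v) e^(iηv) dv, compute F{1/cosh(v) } pi/cosh(pi*η/2) 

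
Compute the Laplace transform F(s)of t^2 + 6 6/s + 2/s^3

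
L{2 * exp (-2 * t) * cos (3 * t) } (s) 2 * (s + 2) / ( (s + 2) ^2 + 9) 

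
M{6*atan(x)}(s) -3*pi*sec(pi*s/2)/s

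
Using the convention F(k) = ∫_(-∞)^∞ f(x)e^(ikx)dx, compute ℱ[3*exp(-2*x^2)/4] 3*sqrt(2)*sqrt(pi)*exp(-k^2/8)/8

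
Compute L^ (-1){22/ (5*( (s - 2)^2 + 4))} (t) 11*exp (2*t)*sin (2*t)/5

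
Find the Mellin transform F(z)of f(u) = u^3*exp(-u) gamma(z+3)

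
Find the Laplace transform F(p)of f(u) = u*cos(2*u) (p^2 - 4)/(p^2 + 4)^2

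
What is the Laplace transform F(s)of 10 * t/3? 10/(3 * s^2)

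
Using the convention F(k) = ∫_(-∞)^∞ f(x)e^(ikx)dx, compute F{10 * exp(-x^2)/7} 10 * sqrt(pi) * exp(-k^2/4)/7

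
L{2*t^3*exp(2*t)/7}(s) 12/(7*(s - 2)^4)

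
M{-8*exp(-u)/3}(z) -8*gamma(z)/3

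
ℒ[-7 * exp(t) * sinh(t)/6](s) -7/(6 * s * (s - 2))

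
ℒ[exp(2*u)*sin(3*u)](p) 3/((p - 2)^2 + 9)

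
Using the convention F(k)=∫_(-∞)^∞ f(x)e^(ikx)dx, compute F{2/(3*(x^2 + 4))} pi*exp(-2*Abs(k))/3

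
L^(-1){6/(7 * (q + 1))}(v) 6 * exp(-v)/7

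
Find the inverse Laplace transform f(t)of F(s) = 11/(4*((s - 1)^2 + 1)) 11*exp(t)*sin(t)/4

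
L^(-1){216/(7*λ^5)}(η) 9*η^4/7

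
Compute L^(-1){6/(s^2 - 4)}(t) 3 * sinh(2 * t)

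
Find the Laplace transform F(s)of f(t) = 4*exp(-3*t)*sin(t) 4/((s+3)^2+1)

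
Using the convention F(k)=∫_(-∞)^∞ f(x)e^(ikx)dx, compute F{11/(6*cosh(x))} 11*pi/(6*cosh(pi*k/2))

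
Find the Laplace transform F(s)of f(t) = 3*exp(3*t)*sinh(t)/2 3/(2*((s - 3)^2 - 1))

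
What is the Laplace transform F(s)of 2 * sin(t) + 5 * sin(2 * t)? 2/(s^2 + 1) + 10/(s^2 + 4)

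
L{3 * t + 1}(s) 3/s^2 + 1/s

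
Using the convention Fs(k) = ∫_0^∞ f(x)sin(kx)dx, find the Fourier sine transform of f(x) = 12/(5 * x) 6 * pi/5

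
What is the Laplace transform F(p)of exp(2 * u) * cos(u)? (p - 2)/((p - 2)^2+1)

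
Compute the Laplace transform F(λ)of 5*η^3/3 10/λ^4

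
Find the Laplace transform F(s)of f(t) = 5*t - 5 5/s^2-5/s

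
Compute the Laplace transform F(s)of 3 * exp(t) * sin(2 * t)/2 3/((s - 1)^2 + 4)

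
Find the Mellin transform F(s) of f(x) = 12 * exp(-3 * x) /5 12 * gamma(s) /(5 * 3^s) 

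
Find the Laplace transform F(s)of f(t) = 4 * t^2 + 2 2/s + 8/s^3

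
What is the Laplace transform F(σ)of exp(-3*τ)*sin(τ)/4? 1/(4*((σ + 3)^2 + 1))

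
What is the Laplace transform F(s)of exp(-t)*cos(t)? (s + 1)/((s + 1)^2 + 1)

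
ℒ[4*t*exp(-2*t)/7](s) 4/(7*(s + 2)^2)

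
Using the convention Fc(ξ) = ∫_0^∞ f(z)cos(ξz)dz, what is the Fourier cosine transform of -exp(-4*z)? -4/(ξ^2 + 16)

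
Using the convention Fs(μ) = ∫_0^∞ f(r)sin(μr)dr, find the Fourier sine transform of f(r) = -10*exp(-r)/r -10*atan(μ)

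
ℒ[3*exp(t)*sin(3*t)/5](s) 9/(5*((s - 1)^2 + 9))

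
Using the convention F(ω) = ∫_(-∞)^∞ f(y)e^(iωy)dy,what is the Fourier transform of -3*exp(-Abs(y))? -6/(ω^2 + 1)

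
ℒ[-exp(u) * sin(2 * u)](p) -2/((p - 1)^2 + 4)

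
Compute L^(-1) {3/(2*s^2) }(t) 3*t/2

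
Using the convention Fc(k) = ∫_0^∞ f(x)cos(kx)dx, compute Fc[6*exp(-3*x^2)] sqrt(3)*sqrt(pi)*exp(-k^2/12)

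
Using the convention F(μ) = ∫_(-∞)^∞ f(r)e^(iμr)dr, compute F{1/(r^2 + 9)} pi * exp(-3 * Abs(μ))/3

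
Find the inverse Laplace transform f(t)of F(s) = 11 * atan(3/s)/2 11 * sin(3 * t)/(2 * t)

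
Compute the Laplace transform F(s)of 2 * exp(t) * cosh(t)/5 2 * (s - 1)/(5 * s * (s - 2))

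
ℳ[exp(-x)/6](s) gamma(s)/6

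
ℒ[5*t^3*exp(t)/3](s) 10/(s - 1)^4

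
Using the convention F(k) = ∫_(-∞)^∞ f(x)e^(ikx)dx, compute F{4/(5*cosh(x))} 4*pi/(5*cosh(pi*k/2))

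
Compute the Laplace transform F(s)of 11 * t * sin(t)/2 11 * s/(s^2 + 1)^2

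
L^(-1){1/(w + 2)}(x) exp(-2 * x)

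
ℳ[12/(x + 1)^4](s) 2*gamma(s)*gamma(4 - s)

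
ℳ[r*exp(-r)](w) gamma(w + 1)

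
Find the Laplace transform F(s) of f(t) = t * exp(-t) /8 1/(8 * (s + 1) ^2) 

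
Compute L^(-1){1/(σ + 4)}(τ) exp(-4 * τ)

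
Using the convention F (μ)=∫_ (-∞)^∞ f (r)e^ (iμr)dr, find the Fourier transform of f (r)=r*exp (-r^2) I*sqrt (pi)*μ*exp (-μ^2/4)/2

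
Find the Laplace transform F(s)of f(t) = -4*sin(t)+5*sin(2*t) 10/(s^2+4) - 4/(s^2+1)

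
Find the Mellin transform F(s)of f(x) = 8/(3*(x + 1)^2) -8*pi*(s - 1)/(3*sin(pi*s))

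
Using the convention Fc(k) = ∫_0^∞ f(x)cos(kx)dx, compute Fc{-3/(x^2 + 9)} -pi * exp(-3 * k)/2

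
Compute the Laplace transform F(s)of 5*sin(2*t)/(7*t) 5*atan(2/s)/7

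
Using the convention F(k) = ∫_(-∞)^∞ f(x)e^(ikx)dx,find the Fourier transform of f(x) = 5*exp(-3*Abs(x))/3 10/(k^2 + 9)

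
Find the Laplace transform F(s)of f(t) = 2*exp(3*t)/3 2/(3*(s - 3))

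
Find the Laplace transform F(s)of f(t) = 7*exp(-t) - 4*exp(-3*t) 7/(s + 1) - 4/(s + 3)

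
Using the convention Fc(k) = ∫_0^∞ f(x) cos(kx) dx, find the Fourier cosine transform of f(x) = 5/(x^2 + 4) 5*pi*exp(-2*k) /4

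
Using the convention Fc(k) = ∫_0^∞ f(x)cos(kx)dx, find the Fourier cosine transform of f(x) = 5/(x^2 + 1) 5*pi*exp(-k)/2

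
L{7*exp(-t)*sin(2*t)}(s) 14/((s + 1)^2 + 4)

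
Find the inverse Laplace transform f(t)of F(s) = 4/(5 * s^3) 2 * t^2/5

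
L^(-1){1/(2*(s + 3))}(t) exp(-3*t)/2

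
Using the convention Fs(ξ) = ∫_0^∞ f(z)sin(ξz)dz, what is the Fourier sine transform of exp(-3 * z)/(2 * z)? atan(ξ/3)/2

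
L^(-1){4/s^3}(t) 2*t^2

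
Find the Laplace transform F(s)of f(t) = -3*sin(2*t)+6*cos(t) 6*s/(s^2+1) - 6/(s^2+4)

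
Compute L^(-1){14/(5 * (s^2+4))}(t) 7 * sin(2 * t)/5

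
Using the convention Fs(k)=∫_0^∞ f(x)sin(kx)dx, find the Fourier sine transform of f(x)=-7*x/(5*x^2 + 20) -7*pi*exp(-2*k)/10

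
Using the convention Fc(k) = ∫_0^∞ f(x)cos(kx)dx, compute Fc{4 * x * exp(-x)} 4 * (1 - k^2)/(k^2 + 1)^2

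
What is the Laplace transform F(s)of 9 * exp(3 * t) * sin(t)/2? 9/(2 * ((s - 3)^2 + 1))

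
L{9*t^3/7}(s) 54/(7*s^4)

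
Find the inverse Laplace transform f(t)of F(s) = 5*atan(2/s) 5*sin(2*t)/t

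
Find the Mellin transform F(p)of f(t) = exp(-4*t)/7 gamma(p)/(7*4^p)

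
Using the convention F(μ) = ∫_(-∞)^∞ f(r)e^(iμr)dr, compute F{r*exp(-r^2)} I*sqrt(pi)*μ*exp(-μ^2/4)/2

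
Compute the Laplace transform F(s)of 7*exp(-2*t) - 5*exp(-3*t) 7/(s + 2) - 5/(s + 3)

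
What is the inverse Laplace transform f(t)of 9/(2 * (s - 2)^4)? 3 * t^3 * exp(2 * t)/4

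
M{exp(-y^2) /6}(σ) gamma(σ/2) /12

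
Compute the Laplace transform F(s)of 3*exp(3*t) 3/(s - 3)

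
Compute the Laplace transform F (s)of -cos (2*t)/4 -s/ (4*s^2 + 16)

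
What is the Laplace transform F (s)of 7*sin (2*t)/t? 7*atan (2/s)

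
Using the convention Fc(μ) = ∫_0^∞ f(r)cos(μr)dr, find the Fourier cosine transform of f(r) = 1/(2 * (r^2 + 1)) pi * exp(-μ)/4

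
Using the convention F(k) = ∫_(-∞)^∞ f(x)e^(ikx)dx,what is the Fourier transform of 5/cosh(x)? 5*pi/cosh(pi*k/2)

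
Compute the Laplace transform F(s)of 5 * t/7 5/(7 * s^2)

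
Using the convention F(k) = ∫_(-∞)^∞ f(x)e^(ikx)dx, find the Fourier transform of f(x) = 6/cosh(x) 6 * pi/cosh(pi * k/2)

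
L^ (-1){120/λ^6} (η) η^5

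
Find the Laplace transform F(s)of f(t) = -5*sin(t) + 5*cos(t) 5*s/(s^2 + 1) - 5/(s^2 + 1)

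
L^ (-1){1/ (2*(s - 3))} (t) exp (3*t)/2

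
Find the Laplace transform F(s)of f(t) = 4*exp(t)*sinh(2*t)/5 8/(5*((s - 1)^2 - 4))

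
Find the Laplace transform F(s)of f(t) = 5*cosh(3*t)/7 5*s/(7*(s^2 - 9))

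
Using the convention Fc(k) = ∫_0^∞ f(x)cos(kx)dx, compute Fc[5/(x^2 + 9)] 5*pi*exp(-3*k)/6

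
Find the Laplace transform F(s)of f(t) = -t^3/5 -6/(5*s^4)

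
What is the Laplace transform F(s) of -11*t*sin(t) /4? -11*s/(2*(s^2 + 1) ^2) 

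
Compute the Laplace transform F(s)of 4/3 4/(3*s)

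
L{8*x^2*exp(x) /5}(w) 16/(5*(w - 1) ^3) 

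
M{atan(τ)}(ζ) -pi*sec(pi*ζ/2)/(2*ζ)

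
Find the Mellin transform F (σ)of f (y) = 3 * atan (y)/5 -3 * pi * sec (pi * σ/2)/ (10 * σ)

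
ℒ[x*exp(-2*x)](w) (w + 2)^(-2)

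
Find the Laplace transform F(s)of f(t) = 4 4/s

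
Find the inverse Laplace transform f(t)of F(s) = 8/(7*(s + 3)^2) 8*t*exp(-3*t)/7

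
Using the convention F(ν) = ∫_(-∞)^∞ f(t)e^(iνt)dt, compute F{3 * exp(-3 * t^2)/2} sqrt(3) * sqrt(pi) * exp(-ν^2/12)/2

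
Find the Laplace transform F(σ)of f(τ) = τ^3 6/σ^4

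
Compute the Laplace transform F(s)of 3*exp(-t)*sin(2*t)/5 6/(5*((s + 1)^2 + 4))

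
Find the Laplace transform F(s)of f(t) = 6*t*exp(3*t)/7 6/(7*(s - 3)^2)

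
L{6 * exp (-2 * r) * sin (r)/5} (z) 6/ (5 * ( (z + 2)^2 + 1))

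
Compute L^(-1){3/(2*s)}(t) 3/2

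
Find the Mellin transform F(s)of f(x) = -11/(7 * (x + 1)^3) -11 * pi * (s - 2) * (s - 1)/(14 * sin(pi * s))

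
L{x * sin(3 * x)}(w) 6 * w/(w^2 + 9)^2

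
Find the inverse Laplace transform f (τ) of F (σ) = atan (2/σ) sin (2*τ) /τ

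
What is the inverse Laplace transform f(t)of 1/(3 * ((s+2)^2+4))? exp(-2 * t) * sin(2 * t)/6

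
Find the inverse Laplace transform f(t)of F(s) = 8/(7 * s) 8/7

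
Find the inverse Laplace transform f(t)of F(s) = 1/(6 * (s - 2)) exp(2 * t)/6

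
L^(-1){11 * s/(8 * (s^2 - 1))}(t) 11 * cosh(t)/8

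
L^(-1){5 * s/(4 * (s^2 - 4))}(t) 5 * cosh(2 * t)/4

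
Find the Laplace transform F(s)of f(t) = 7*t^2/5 14/(5*s^3)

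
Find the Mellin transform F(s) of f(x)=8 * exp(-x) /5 8 * gamma(s) /5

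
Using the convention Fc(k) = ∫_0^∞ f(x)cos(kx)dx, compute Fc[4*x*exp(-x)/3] 4*(1 - k^2)/(3*(k^2 + 1)^2)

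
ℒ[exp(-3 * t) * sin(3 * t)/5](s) 3/(5 * ((s + 3)^2 + 9))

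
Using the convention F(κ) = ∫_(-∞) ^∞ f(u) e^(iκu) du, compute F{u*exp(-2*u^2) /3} sqrt(2)*I*sqrt(pi)*κ*exp(-κ^2/8) /24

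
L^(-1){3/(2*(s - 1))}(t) 3*exp(t)/2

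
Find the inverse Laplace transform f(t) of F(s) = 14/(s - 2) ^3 7*t^2*exp(2*t) 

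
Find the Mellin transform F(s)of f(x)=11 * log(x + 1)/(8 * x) -11 * pi * csc(pi * s)/(8 * s - 8)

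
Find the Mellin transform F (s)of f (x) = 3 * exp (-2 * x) 3 * gamma (s)/2^s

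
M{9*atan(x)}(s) -9*pi*sec(pi*s/2)/(2*s)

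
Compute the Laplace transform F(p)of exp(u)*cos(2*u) (p - 1)/((p - 1)^2 + 4)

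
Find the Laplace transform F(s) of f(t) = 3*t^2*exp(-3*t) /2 3/(s + 3) ^3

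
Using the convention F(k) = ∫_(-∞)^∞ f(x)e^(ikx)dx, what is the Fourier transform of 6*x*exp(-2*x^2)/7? 3*sqrt(2)*I*sqrt(pi)*k*exp(-k^2/8)/28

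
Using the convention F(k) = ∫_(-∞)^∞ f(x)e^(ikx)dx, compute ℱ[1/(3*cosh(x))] pi/(3*cosh(pi*k/2))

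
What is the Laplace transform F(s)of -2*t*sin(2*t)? -8*s/(s^2 + 4)^2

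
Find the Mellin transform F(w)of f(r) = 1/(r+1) pi*csc(pi*w)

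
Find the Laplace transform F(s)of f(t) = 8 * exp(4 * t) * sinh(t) 8/((s - 4)^2 - 1)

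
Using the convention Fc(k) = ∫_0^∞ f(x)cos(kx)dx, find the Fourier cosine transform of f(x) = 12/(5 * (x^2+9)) 2 * pi * exp(-3 * k)/5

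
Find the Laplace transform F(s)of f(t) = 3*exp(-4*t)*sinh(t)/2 3/(2*((s + 4)^2 - 1))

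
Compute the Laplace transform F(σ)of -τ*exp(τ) -1/(σ - 1)^2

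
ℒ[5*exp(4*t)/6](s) 5/(6*(s - 4))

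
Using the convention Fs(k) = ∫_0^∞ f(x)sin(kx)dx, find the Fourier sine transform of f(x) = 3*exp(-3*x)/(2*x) 3*atan(k/3)/2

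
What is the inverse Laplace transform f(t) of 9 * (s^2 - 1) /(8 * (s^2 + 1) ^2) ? 9 * t * cos(t) /8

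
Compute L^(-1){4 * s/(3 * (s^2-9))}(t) 4 * cosh(3 * t)/3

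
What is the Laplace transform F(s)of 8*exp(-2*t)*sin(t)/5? 8/(5*((s + 2)^2 + 1))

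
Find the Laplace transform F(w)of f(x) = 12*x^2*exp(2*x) 24/(w - 2)^3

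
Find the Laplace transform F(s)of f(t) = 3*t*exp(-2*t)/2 3/(2*(s + 2)^2)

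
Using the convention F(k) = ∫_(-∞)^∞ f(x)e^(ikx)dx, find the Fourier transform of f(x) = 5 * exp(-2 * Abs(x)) 20/(k^2 + 4)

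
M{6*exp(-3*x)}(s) 6*gamma(s)/3^s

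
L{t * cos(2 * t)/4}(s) (s^2 - 4)/(4 * (s^2 + 4)^2)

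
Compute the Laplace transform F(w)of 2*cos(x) 2*w/(w^2+1)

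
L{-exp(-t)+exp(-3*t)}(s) 1/(s+3)-1/(s+1)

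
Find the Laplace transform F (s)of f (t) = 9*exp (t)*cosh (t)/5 9*(s - 1)/ (5*s*(s - 2))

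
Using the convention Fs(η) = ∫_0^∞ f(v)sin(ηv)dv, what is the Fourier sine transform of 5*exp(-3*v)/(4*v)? 5*atan(η/3)/4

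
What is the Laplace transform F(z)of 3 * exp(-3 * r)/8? 3/(8 * (z + 3))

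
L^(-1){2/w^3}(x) x^2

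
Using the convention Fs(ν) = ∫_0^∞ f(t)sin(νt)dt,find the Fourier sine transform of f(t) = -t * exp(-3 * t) -6 * ν/(ν^2 + 9)^2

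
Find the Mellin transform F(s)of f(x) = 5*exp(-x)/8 5*gamma(s)/8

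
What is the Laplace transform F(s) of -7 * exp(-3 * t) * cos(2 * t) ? 7 * (-s - 3) /((s + 3) ^2 + 4) 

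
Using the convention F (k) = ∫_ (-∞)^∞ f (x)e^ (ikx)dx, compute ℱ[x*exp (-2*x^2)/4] sqrt (2)*I*sqrt (pi)*k*exp (-k^2/8)/32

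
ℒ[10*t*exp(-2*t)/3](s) 10/(3*(s + 2)^2)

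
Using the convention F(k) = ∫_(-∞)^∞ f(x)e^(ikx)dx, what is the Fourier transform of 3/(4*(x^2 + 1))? 3*pi*exp(-Abs(k))/4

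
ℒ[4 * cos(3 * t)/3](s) 4 * s/(3 * (s^2 + 9))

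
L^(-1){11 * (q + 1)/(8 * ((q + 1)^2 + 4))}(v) 11 * exp(-v) * cos(2 * v)/8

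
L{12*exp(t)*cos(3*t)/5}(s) 12*(s - 1)/(5*((s - 1)^2 + 9))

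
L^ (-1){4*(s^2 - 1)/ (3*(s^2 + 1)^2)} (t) 4*t*cos (t)/3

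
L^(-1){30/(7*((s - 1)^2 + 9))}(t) 10*exp(t)*sin(3*t)/7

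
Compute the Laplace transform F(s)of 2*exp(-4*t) 2/(s+4)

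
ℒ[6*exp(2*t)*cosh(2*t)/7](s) 6*(s - 2)/(7*s*(s - 4))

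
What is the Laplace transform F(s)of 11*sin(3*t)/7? 33/(7*(s^2+9))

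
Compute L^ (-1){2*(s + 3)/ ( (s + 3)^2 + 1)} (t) 2*exp (-3*t)*cos (t)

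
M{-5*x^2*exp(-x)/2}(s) -5*gamma(s + 2)/2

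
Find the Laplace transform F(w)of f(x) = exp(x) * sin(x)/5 1/(5 * ((w - 1)^2 + 1))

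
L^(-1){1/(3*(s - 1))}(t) exp(t)/3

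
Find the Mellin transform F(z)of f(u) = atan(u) -pi*sec(pi*z/2)/(2*z)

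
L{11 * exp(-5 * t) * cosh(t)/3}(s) 11 * (s+5)/(3 * ((s+5)^2 - 1))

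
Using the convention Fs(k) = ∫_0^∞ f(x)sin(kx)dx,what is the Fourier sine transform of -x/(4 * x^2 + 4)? -pi * exp(-k)/8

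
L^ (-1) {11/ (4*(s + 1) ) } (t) 11*exp (-t) /4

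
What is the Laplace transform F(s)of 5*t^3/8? 15/(4*s^4)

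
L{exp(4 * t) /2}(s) 1/(2 * (s - 4) ) 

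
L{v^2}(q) 2/q^3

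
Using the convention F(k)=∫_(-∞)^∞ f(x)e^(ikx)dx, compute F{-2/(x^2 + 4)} -pi*exp(-2*Abs(k))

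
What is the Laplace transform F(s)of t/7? 1/(7*s^2)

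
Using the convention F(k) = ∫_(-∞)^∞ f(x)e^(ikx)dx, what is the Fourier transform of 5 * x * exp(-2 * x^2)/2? 5 * sqrt(2) * I * sqrt(pi) * k * exp(-k^2/8)/16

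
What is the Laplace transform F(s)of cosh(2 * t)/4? s/(4 * (s^2 - 4))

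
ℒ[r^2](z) 2/z^3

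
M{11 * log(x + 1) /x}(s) -11 * pi * csc(pi * s) /(s - 1) 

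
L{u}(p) p^(-2)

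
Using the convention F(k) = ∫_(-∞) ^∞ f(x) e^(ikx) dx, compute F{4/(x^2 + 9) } 4*pi*exp(-3*Abs(k) ) /3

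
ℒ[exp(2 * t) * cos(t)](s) (s - 2)/((s - 2)^2+1)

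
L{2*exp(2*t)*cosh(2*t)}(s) 2*(s - 2)/(s*(s - 4))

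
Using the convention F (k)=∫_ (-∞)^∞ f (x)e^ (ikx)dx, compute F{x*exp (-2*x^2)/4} sqrt (2)*I*sqrt (pi)*k*exp (-k^2/8)/32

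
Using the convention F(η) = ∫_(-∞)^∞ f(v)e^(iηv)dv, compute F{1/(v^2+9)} pi * exp(-3 * Abs(η))/3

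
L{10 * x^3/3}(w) 20/w^4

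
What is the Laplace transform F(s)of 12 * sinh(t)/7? 12/(7 * (s^2-1))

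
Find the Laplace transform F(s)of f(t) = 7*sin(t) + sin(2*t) 7/(s^2 + 1) + 2/(s^2 + 4)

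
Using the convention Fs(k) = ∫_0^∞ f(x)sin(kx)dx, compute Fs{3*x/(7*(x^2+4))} 3*pi*exp(-2*k)/14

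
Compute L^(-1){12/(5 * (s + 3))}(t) 12 * exp(-3 * t)/5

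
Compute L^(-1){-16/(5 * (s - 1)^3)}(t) -8 * t^2 * exp(t)/5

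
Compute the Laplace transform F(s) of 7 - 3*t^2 7/s - 6/s^3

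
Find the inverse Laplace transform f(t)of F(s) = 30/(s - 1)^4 5 * t^3 * exp(t)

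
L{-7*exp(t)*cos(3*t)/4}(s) 7*(1 - s)/(4*((s - 1)^2 + 9))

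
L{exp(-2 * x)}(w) 1/(w+2)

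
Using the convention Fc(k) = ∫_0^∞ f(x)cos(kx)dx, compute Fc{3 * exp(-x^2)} 3 * sqrt(pi) * exp(-k^2/4)/2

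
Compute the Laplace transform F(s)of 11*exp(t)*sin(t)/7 11/(7*((s - 1)^2 + 1))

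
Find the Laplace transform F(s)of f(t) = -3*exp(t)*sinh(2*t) -6/((s - 1)^2 - 4)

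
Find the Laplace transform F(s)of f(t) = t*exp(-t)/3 1/(3*(s + 1)^2)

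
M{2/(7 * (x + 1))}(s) 2 * pi * csc(pi * s)/7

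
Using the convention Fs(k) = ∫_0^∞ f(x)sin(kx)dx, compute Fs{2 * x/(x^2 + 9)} pi * exp(-3 * k)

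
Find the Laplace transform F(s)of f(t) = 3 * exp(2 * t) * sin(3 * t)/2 9/(2 * ((s - 2)^2 + 9))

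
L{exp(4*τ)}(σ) 1/(σ - 4)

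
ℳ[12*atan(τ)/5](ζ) -6*pi*sec(pi*ζ/2)/(5*ζ)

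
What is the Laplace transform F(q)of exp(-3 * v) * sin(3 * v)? 3/((q + 3)^2 + 9)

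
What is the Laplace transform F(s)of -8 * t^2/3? -16/(3 * s^3)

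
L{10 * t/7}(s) 10/(7 * s^2)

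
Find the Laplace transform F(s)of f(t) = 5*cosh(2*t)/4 5*s/(4*(s^2 - 4))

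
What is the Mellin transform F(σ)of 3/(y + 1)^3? 3 * pi * (σ - 2) * (σ - 1)/(2 * sin(pi * σ))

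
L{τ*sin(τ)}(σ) 2*σ/(σ^2 + 1)^2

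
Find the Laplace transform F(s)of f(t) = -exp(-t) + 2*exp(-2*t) 2/(s + 2)-1/(s + 1)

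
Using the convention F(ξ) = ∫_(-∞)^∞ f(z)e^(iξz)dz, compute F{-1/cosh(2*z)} -pi/(2*cosh(pi*ξ/4))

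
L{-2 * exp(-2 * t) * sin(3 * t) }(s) -6/((s + 2) ^2 + 9) 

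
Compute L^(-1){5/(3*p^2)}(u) 5*u/3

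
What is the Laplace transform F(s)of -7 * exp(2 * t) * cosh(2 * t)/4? 7 * (2 - s)/(4 * s * (s - 4))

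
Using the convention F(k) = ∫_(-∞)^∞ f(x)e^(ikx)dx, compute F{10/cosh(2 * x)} 5 * pi/cosh(pi * k/4)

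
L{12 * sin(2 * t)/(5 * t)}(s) 12 * atan(2/s)/5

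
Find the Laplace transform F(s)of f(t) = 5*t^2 10/s^3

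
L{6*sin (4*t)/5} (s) 24/ (5*(s^2 + 16))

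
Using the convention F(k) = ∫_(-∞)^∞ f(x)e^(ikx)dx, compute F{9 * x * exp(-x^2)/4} 9 * I * sqrt(pi) * k * exp(-k^2/4)/8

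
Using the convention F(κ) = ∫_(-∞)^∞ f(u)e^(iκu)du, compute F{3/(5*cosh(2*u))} 3*pi/(10*cosh(pi*κ/4))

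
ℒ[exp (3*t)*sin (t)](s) 1/ ( (s - 3)^2 + 1)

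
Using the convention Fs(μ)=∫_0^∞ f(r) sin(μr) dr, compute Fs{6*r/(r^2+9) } 3*pi*exp(-3*μ) 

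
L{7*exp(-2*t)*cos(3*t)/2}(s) 7*(s + 2)/(2*((s + 2)^2 + 9))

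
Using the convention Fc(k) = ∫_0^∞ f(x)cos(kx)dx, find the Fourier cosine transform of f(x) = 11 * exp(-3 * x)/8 33/(8 * (k^2+9))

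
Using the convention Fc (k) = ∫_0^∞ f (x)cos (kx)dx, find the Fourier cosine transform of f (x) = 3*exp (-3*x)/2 9/ (2*(k^2 + 9))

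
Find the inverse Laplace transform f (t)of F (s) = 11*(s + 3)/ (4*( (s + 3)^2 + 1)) 11*exp (-3*t)*cos (t)/4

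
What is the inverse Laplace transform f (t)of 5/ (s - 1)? 5*exp (t)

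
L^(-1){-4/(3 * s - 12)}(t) -4 * exp(4 * t)/3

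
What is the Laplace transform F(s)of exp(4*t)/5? 1/(5*(s - 4))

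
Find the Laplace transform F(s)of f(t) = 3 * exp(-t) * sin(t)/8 3/(8 * ((s+1)^2+1))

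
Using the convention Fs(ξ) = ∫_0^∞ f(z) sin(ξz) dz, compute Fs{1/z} pi/2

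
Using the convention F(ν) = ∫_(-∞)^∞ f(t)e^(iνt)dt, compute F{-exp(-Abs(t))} -2/(ν^2+1)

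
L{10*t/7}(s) 10/(7*s^2)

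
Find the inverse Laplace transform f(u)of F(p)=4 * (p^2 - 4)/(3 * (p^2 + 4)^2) 4 * u * cos(2 * u)/3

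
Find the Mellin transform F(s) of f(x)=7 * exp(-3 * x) 7 * gamma(s) /3^s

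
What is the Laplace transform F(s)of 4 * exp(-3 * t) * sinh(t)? 4/((s + 3)^2-1)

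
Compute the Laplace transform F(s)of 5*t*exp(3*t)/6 5/(6*(s - 3)^2)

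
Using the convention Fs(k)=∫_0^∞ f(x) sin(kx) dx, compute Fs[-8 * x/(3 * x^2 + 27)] -4 * pi * exp(-3 * k) /3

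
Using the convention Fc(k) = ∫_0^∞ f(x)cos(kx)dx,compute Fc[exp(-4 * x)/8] 1/(2 * (k^2 + 16))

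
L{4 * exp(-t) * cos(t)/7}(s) 4 * (s+1)/(7 * ((s+1)^2+1))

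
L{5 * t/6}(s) 5/(6 * s^2)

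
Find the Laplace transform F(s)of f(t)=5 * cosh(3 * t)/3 5 * s/(3 * (s^2-9))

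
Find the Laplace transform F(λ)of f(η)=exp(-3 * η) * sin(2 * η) 2/((λ + 3)^2 + 4)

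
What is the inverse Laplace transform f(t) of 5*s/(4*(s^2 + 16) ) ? 5*cos(4*t) /4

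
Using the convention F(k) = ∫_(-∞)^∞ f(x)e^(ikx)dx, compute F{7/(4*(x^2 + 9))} 7*pi*exp(-3*Abs(k))/12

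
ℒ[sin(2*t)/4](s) 1/(2*(s^2 + 4))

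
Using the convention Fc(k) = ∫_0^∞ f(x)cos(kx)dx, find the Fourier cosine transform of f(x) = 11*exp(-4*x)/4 11/(k^2+16)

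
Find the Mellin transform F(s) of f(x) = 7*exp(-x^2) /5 7*gamma(s/2) /10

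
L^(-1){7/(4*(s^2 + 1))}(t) 7*sin(t)/4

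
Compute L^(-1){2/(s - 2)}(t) 2 * exp(2 * t)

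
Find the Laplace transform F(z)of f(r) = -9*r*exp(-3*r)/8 -9/(8*(z + 3)^2)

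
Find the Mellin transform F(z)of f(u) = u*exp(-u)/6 gamma(z + 1)/6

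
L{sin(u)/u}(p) atan(1/p)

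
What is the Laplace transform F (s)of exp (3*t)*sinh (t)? 1/ ( (s - 3)^2 - 1)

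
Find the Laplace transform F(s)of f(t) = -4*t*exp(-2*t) -4/(s + 2)^2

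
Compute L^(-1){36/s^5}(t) 3*t^4/2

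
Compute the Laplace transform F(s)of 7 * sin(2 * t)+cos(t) 14/(s^2+4)+s/(s^2+1)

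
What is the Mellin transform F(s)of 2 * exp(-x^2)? gamma(s/2)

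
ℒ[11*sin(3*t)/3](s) 11/(s^2 + 9)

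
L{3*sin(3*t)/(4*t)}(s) 3*atan(3/s)/4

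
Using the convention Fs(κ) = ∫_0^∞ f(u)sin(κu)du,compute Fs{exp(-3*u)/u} atan(κ/3)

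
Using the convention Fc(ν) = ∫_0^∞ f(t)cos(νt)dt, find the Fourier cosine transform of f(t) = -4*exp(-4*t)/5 -16/(5*ν^2 + 80)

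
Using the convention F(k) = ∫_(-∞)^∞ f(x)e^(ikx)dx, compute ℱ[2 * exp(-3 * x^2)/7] 2 * sqrt(3) * sqrt(pi) * exp(-k^2/12)/21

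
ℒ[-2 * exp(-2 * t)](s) -2/(s+2)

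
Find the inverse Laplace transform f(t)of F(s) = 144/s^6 6*t^5/5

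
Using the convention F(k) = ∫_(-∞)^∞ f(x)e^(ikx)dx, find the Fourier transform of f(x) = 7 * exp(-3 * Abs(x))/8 21/(4 * (k^2 + 9))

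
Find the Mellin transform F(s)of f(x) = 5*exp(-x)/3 5*gamma(s)/3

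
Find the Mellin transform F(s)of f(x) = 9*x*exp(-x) 9*gamma(s+1)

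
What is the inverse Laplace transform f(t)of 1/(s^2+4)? sin(2 * t)/2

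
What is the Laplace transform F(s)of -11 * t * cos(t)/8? 11 * (1 - s^2)/(8 * (s^2 + 1)^2)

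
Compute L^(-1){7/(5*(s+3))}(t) 7*exp(-3*t)/5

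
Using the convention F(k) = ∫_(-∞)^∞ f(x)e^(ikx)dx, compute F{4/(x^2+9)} 4 * pi * exp(-3 * Abs(k))/3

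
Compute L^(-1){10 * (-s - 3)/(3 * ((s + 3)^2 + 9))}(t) -10 * exp(-3 * t) * cos(3 * t)/3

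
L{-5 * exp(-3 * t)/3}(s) -5/(3 * s+9)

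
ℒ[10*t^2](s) 20/s^3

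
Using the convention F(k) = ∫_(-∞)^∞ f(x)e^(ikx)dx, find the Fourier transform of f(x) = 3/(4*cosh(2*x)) 3*pi/(8*cosh(pi*k/4))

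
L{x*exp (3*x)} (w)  (w - 3)^ (-2)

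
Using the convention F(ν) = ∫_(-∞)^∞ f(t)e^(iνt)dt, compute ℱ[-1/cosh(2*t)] -pi/(2*cosh(pi*ν/4))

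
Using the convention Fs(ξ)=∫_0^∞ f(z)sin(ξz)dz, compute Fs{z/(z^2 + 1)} pi*exp(-ξ)/2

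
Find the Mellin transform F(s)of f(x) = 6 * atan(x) -3 * pi * sec(pi * s/2)/s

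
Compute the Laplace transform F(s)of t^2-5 2/s^3-5/s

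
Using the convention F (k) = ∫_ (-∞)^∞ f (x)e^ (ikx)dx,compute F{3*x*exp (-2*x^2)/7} 3*sqrt (2)*I*sqrt (pi)*k*exp (-k^2/8)/56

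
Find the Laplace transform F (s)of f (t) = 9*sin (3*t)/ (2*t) 9*atan (3/s)/2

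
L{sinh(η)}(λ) 1/(λ^2-1)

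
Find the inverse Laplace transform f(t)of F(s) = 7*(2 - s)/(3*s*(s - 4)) -7*exp(2*t)*cosh(2*t)/3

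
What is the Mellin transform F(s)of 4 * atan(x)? -2 * pi * sec(pi * s/2)/s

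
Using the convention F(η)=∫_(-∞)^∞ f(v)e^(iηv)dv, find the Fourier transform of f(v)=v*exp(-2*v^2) sqrt(2)*I*sqrt(pi)*η*exp(-η^2/8)/8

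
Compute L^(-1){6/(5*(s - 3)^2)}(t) 6*t*exp(3*t)/5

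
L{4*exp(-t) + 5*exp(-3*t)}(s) 5/(s + 3) + 4/(s + 1)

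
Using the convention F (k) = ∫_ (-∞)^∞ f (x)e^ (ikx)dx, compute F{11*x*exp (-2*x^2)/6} 11*sqrt (2)*I*sqrt (pi)*k*exp (-k^2/8)/48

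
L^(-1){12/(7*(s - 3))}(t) 12*exp(3*t)/7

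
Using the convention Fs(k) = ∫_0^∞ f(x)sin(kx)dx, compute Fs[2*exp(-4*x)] 2*k/(k^2 + 16)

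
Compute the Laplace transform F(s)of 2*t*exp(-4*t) 2/(s + 4)^2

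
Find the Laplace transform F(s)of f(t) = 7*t 7/s^2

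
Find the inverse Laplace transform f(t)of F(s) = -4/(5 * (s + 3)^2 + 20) -2 * exp(-3 * t) * sin(2 * t)/5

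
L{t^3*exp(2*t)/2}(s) 3/(s - 2)^4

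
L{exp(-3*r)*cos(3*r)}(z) (z+3)/((z+3)^2+9)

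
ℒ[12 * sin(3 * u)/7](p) 36/(7 * (p^2 + 9))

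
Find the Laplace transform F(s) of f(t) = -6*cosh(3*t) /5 -6*s/(5*s^2-45) 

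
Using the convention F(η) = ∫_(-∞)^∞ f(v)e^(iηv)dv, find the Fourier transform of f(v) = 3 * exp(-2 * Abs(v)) 12/(η^2 + 4)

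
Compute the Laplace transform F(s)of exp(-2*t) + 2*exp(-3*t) 2/(s + 3) + 1/(s + 2)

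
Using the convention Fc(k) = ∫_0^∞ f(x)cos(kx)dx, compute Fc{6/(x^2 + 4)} 3 * pi * exp(-2 * k)/2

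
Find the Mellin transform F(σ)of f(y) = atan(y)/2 -pi*sec(pi*σ/2)/(4*σ)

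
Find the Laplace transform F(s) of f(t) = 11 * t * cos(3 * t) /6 11 * (s^2-9) /(6 * (s^2 + 9) ^2) 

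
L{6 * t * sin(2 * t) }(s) 24 * s/(s^2+4) ^2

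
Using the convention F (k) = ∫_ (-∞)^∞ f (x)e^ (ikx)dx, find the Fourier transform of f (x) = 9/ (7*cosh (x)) 9*pi/ (7*cosh (pi*k/2))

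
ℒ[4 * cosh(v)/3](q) 4 * q/(3 * (q^2 - 1))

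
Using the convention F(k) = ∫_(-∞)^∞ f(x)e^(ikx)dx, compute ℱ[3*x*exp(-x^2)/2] 3*I*sqrt(pi)*k*exp(-k^2/4)/4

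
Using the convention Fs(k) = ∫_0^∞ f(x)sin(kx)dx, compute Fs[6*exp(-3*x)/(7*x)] 6*atan(k/3)/7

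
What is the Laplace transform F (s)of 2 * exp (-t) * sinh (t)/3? 2/ (3 * s * (s + 2))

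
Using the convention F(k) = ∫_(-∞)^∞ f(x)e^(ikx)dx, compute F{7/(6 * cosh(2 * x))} 7 * pi/(12 * cosh(pi * k/4))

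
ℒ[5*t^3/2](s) 15/s^4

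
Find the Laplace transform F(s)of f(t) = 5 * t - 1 5/s^2-1/s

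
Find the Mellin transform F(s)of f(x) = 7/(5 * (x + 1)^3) 7 * pi * (s - 2) * (s - 1)/(10 * sin(pi * s))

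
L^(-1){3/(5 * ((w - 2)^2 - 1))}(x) 3 * exp(2 * x) * sinh(x)/5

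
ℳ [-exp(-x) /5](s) -gamma(s) /5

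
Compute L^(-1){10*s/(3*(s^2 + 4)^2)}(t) 5*t*sin(2*t)/6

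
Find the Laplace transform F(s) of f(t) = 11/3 11/(3 * s) 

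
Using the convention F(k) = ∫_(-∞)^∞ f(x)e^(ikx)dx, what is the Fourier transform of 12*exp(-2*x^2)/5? 6*sqrt(2)*sqrt(pi)*exp(-k^2/8)/5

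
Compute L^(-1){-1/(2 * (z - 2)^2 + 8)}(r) -exp(2 * r) * sin(2 * r)/4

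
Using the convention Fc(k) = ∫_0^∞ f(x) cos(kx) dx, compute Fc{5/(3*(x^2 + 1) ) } 5*pi*exp(-k) /6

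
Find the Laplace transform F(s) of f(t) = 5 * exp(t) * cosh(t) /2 5 * (s - 1) /(2 * s * (s - 2) ) 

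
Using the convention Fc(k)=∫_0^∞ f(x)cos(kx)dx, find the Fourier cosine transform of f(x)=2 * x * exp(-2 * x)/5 2 * (4 - k^2)/(5 * (k^2 + 4)^2)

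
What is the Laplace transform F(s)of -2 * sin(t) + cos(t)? s/(s^2 + 1) - 2/(s^2 + 1)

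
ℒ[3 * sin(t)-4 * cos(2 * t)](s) 3/(s^2 + 1)-4 * s/(s^2 + 4)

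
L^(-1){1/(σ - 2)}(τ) exp(2*τ)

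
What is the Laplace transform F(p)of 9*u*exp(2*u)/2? 9/(2*(p - 2)^2)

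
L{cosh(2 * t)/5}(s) s/(5 * (s^2 - 4))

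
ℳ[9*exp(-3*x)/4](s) 3^(2 - s)*gamma(s)/4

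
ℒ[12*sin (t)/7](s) 12/ (7*(s^2+1))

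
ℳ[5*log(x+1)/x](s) -5*pi*csc(pi*s)/(s - 1)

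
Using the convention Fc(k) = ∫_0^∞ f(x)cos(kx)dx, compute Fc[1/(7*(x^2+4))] pi*exp(-2*k)/28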